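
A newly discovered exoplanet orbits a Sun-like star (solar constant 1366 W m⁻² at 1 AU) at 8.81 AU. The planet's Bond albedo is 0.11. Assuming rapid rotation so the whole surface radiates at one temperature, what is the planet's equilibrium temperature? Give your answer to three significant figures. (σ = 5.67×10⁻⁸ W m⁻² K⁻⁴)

Flux at 8.81 AU: S = 1366/8.81² = 17.6 W m⁻².
Energy balance: absorbed = emitted ⇒ πR²·S(1−A) = 4πR²·σT_eq⁴, so T_eq⁴ = S(1−A)/(4σ).
T_eq = [17.6 × 0.89 / (4 × 5.67×10⁻⁸)]^(1/4) = (6.91×10⁷)^(1/4) = 91.2 K.

T_eq ≈ 91.2 K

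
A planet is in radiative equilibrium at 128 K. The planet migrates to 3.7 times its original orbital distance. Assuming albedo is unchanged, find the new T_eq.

T_eq ∝ L^(1/4) · d^(−1/2).
T′ = 128 / 3.7^(1/2) = 66.5 K.

T_eq ≈ 66.5 K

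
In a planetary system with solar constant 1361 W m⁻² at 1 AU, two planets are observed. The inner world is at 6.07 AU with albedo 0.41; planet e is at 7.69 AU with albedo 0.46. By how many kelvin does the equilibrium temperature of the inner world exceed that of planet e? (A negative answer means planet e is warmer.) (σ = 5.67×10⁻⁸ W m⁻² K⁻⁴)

ΔT ≈ 13.0 K

T_eq = [S₀(1−A)/(4σd²)]^(1/4), so T ∝ (1−A)^(1/4) / √d.
T₁ = [1361×0.59/(4×5.67×10⁻⁸×6.07²)]^(1/4) = 99.01 K.
T₂ = [1361×0.54/(4×5.67×10⁻⁸×7.69²)]^(1/4) = 86.04 K.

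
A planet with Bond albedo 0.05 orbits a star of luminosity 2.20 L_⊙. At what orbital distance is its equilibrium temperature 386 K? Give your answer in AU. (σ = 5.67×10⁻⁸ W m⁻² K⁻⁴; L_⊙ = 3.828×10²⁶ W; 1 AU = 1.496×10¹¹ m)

L = 2.20 × 3.828×10²⁶ = 8.42×10²⁶ W.
From T_eq⁴ = L(1−A)/(16πσd²): d = √[L(1−A)/(16πσT_eq⁴)].
d = √[8.42×10²⁶ × 0.95 / (16π × 5.67×10⁻⁸ × (386)⁴)] = 1.12×10¹¹ m = 0.752 AU.

d ≈ 0.752 AU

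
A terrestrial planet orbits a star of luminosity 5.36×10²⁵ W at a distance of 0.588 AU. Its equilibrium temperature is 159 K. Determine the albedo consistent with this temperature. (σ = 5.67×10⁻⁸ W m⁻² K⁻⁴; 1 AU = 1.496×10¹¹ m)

A ≈ 0.74

d = 0.588 AU = 8.80×10¹⁰ m.
Flux: S = L/(4πd²) = 5.36×10²⁵/(4π×(8.80×10¹⁰)²) = 551 W m⁻².
From T_eq⁴ = S(1−A)/(4σ): 1−A = 4σT_eq⁴/S.
1−A = 4 × 5.67×10⁻⁸ × (159)⁴ / 551 = 0.263.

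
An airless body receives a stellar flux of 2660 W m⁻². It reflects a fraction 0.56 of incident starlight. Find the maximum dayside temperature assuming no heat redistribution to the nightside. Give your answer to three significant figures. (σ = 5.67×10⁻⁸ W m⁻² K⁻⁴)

With no redistribution each surface element balances locally: S(1−A) = σT⁴.
T = [2660 × 0.44 / 5.67×10⁻⁸]^(1/4) = (2.06×10¹⁰)^(1/4) = 379 K.

T_ss ≈ 379 K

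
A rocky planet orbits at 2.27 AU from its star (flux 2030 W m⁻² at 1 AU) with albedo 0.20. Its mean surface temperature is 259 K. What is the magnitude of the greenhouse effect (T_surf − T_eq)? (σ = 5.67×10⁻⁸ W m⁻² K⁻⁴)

S = 2030/2.27² = 394.0 W m⁻².
T_eq = [S(1−A)/(4σ)]^(1/4) = [394.0×0.80/(4×5.67×10⁻⁸)]^(1/4) = 193.1 K.
ΔT = T_surf − T_eq = 259 − 193.1.

ΔT ≈ 65.9 K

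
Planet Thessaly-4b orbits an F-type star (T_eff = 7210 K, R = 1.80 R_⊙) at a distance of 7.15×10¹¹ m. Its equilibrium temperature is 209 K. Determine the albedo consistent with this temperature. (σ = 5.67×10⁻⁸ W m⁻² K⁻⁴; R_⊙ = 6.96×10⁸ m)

A ≈ 0.08

R_⋆ = 1.80 × 6.96×10⁸ = 1.25×10⁹ m.
L = 4πR_⋆²σT_⋆⁴ = 4π(1.25×10⁹)² × 5.67×10⁻⁸ × (7210)⁴ = 3.02×10²⁷ W.
S = L/(4πd²) = 470 W m⁻².
From T_eq⁴ = S(1−A)/(4σ): 1−A = 4σT_eq⁴/S.
1−A = 4 × 5.67×10⁻⁸ × (209)⁴ / 470 = 0.920.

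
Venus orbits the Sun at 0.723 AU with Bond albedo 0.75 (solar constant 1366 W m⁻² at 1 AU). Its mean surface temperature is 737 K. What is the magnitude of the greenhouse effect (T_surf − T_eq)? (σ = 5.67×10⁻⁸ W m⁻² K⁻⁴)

ΔT ≈ 505.3 K

S = 1366/0.723² = 2613 W m⁻².
T_eq = [S(1−A)/(4σ)]^(1/4) = [2613×0.25/(4×5.67×10⁻⁸)]^(1/4) = 231.7 K.
ΔT = T_surf − T_eq = 737 − 231.7.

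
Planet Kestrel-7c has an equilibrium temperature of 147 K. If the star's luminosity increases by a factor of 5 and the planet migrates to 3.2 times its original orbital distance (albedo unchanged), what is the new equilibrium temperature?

T_eq ≈ 123 K

T_eq ∝ L^(1/4) · d^(−1/2).
T′ = 147 × 5^(1/4) / 3.2^(1/2) = 123 K.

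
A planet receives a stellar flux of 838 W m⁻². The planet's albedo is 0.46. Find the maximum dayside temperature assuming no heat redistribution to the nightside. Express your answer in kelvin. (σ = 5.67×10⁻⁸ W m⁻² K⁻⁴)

T_ss ≈ 299 K

With no redistribution each surface element balances locally: S(1−A) = σT⁴.
T = [838 × 0.54 / 5.67×10⁻⁸]^(1/4) = (7.98×10⁹)^(1/4) = 299 K.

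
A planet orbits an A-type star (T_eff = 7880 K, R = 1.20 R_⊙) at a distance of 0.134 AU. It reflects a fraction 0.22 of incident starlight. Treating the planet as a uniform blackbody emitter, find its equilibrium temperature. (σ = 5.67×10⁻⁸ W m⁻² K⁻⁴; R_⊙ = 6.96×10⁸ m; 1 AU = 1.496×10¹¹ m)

T_eq ≈ 1070 K

R_⋆ = 1.20 × 6.96×10⁸ = 8.35×10⁸ m.
d = 0.134 AU = 2.00×10¹⁰ m.
L = 4πR_⋆²σT_⋆⁴ = 4π(8.35×10⁸)² × 5.67×10⁻⁸ × (7880)⁴ = 1.92×10²⁷ W.
S = L/(4πd²) = 3.79×10⁵ W m⁻².
Energy balance: absorbed = emitted ⇒ πR²·S(1−A) = 4πR²·σT_eq⁴, so T_eq⁴ = S(1−A)/(4σ).
T_eq = [3.79×10⁵ × 0.78 / (4 × 5.67×10⁻⁸)]^(1/4) = (1.31×10¹²)^(1/4) = 1070 K.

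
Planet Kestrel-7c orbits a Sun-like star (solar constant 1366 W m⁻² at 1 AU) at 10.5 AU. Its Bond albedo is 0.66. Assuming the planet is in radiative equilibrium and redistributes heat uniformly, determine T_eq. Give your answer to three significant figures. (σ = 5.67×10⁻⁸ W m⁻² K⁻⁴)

T_eq ≈ 65.6 K

Flux at 10.5 AU: S = 1366/10.5² = 12.4 W m⁻².
Energy balance: absorbed = emitted ⇒ πR²·S(1−A) = 4πR²·σT_eq⁴, so T_eq⁴ = S(1−A)/(4σ).
T_eq = [12.4 × 0.34 / (4 × 5.67×10⁻⁸)]^(1/4) = (1.86×10⁷)^(1/4) = 65.6 K.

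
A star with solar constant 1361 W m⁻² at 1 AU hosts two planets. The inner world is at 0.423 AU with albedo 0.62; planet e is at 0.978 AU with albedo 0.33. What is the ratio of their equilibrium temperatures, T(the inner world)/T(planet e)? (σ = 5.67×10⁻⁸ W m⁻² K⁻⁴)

T_eq = [S₀(1−A)/(4σd²)]^(1/4), so T ∝ (1−A)^(1/4) / √d.
T₁ = [1361×0.38/(4×5.67×10⁻⁸×0.423²)]^(1/4) = 335.99 K.
T₂ = [1361×0.67/(4×5.67×10⁻⁸×0.978²)]^(1/4) = 254.63 K.

T₁/T₂ ≈ 1.320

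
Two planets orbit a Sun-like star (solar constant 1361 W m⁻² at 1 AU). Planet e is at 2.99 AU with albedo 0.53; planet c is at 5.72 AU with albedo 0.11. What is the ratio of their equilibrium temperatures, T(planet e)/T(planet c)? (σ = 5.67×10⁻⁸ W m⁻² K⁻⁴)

T₁/T₂ ≈ 1.179

T_eq = [S₀(1−A)/(4σd²)]^(1/4), so T ∝ (1−A)^(1/4) / √d.
T₁ = [1361×0.47/(4×5.67×10⁻⁸×2.99²)]^(1/4) = 133.27 K.
T₂ = [1361×0.89/(4×5.67×10⁻⁸×5.72²)]^(1/4) = 113.03 K.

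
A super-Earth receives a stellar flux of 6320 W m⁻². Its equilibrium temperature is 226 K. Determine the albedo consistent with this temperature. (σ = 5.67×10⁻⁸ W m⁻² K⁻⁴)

From T_eq⁴ = S(1−A)/(4σ): 1−A = 4σT_eq⁴/S.
1−A = 4 × 5.67×10⁻⁸ × (226)⁴ / 6320 = 0.094.

A ≈ 0.91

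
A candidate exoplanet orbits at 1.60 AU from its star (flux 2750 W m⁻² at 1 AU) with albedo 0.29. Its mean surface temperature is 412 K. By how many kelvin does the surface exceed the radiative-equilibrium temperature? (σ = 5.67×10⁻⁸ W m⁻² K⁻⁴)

S = 2750/1.60² = 1074 W m⁻².
T_eq = [S(1−A)/(4σ)]^(1/4) = [1074×0.71/(4×5.67×10⁻⁸)]^(1/4) = 240.8 K.
ΔT = T_surf − T_eq = 412 − 240.8.

ΔT ≈ 171.2 K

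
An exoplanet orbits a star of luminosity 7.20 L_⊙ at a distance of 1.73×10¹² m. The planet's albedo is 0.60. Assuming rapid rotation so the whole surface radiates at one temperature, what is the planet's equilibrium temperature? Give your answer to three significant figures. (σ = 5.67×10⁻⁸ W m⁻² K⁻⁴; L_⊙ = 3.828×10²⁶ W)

T_eq ≈ 107 K

L = 7.20 × 3.828×10²⁶ = 2.76×10²⁷ W.
Flux: S = L/(4πd²) = 2.76×10²⁷/(4π×(1.73×10¹²)²) = 73.3 W m⁻².
Energy balance: absorbed = emitted ⇒ πR²·S(1−A) = 4πR²·σT_eq⁴, so T_eq⁴ = S(1−A)/(4σ).
T_eq = [73.3 × 0.40 / (4 × 5.67×10⁻⁸)]^(1/4) = (1.29×10⁸)^(1/4) = 107 K.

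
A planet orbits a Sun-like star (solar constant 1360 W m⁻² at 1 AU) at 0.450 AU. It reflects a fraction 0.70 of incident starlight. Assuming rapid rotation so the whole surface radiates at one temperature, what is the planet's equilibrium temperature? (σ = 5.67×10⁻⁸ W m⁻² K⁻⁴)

Flux at 0.450 AU: S = 1360/0.450² = 6720 W m⁻².
Energy balance: absorbed = emitted ⇒ πR²·S(1−A) = 4πR²·σT_eq⁴, so T_eq⁴ = S(1−A)/(4σ).
T_eq = [6720 × 0.30 / (4 × 5.67×10⁻⁸)]^(1/4) = (8.88×10⁹)^(1/4) = 307 K.

T_eq ≈ 307 K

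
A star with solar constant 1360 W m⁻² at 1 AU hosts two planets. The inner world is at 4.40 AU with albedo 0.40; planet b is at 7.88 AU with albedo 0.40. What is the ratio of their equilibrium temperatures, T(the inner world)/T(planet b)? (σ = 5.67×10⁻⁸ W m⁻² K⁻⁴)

T₁/T₂ ≈ 1.338

T_eq = [S₀(1−A)/(4σd²)]^(1/4), so T ∝ (1−A)^(1/4) / √d.
T₁ = [1360×0.60/(4×5.67×10⁻⁸×4.40²)]^(1/4) = 116.76 K.
T₂ = [1360×0.60/(4×5.67×10⁻⁸×7.88²)]^(1/4) = 87.25 K.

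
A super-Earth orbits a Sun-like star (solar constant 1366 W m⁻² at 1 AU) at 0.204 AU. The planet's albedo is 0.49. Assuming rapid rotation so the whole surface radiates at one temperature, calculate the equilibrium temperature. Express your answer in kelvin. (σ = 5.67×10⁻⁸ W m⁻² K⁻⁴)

Flux at 0.204 AU: S = 1366/0.204² = 3.28×10⁴ W m⁻².
Energy balance: absorbed = emitted ⇒ πR²·S(1−A) = 4πR²·σT_eq⁴, so T_eq⁴ = S(1−A)/(4σ).
T_eq = [3.28×10⁴ × 0.51 / (4 × 5.67×10⁻⁸)]^(1/4) = (7.38×10¹⁰)^(1/4) = 521 K.

T_eq ≈ 521 K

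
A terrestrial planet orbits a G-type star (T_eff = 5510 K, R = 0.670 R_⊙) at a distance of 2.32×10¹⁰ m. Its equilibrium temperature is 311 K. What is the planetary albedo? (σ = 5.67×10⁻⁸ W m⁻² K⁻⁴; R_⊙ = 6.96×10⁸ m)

A ≈ 0.90

R_⋆ = 0.670 × 6.96×10⁸ = 4.66×10⁸ m.
L = 4πR_⋆²σT_⋆⁴ = 4π(4.66×10⁸)² × 5.67×10⁻⁸ × (5510)⁴ = 1.43×10²⁶ W.
S = L/(4πd²) = 2.11×10⁴ W m⁻².
From T_eq⁴ = S(1−A)/(4σ): 1−A = 4σT_eq⁴/S.
1−A = 4 × 5.67×10⁻⁸ × (311)⁴ / 2.11×10⁴ = 0.100.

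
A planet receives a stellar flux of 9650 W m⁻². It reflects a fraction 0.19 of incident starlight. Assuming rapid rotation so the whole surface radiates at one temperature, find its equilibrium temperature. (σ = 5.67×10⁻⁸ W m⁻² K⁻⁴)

T_eq ≈ 431 K

Energy balance: absorbed = emitted ⇒ πR²·S(1−A) = 4πR²·σT_eq⁴, so T_eq⁴ = S(1−A)/(4σ).
T_eq = [9650 × 0.81 / (4 × 5.67×10⁻⁸)]^(1/4) = (3.45×10¹⁰)^(1/4) = 431 K.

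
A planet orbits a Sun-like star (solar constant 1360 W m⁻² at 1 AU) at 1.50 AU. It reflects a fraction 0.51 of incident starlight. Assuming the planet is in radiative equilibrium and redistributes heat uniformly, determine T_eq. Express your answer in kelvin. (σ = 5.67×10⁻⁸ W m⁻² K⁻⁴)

Flux at 1.50 AU: S = 1360/1.50² = 604 W m⁻².
Energy balance: absorbed = emitted ⇒ πR²·S(1−A) = 4πR²·σT_eq⁴, so T_eq⁴ = S(1−A)/(4σ).
T_eq = [604 × 0.49 / (4 × 5.67×10⁻⁸)]^(1/4) = (1.31×10⁹)^(1/4) = 190 K.

T_eq ≈ 190 K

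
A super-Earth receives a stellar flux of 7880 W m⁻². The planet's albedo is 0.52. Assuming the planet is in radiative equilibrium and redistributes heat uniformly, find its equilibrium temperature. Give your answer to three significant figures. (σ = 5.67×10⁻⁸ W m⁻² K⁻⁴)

T_eq ≈ 359 K

Energy balance: absorbed = emitted ⇒ πR²·S(1−A) = 4πR²·σT_eq⁴, so T_eq⁴ = S(1−A)/(4σ).
T_eq = [7880 × 0.48 / (4 × 5.67×10⁻⁸)]^(1/4) = (1.67×10¹⁰)^(1/4) = 359 K.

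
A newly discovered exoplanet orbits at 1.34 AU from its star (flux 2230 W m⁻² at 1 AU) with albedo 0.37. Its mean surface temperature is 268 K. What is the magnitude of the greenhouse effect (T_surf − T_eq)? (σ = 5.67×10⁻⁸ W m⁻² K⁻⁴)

ΔT ≈ 25.6 K

S = 2230/1.34² = 1242 W m⁻².
T_eq = [S(1−A)/(4σ)]^(1/4) = [1242×0.63/(4×5.67×10⁻⁸)]^(1/4) = 242.4 K.
ΔT = T_surf − T_eq = 268 − 242.4.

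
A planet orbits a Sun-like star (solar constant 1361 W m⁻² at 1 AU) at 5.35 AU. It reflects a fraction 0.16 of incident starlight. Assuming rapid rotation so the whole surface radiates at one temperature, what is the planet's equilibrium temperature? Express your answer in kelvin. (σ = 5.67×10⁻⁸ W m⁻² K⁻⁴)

Flux at 5.35 AU: S = 1361/5.35² = 47.6 W m⁻².
Energy balance: absorbed = emitted ⇒ πR²·S(1−A) = 4πR²·σT_eq⁴, so T_eq⁴ = S(1−A)/(4σ).
T_eq = [47.6 × 0.84 / (4 × 5.67×10⁻⁸)]^(1/4) = (1.76×10⁸)^(1/4) = 115 K.

T_eq ≈ 115 K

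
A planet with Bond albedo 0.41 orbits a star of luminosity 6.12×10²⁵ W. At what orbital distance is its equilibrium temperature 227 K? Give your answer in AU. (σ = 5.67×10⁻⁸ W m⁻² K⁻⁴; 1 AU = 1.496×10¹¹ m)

From T_eq⁴ = L(1−A)/(16πσd²): d = √[L(1−A)/(16πσT_eq⁴)].
d = √[6.12×10²⁵ × 0.59 / (16π × 5.67×10⁻⁸ × (227)⁴)] = 6.91×10¹⁰ m = 0.462 AU.

d ≈ 0.462 AU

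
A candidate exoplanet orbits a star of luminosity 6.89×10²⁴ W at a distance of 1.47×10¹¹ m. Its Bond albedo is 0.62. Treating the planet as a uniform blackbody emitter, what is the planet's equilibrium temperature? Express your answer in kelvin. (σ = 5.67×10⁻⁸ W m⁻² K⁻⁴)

Flux: S = L/(4πd²) = 6.89×10²⁴/(4π×(1.47×10¹¹)²) = 25.4 W m⁻².
Energy balance: absorbed = emitted ⇒ πR²·S(1−A) = 4πR²·σT_eq⁴, so T_eq⁴ = S(1−A)/(4σ).
T_eq = [25.4 × 0.38 / (4 × 5.67×10⁻⁸)]^(1/4) = (4.25×10⁷)^(1/4) = 80.7 K.

T_eq ≈ 80.7 K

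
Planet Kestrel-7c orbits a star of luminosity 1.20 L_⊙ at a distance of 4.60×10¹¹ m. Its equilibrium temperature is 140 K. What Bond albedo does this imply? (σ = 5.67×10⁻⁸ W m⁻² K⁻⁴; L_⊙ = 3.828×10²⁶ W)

L = 1.20 × 3.828×10²⁶ = 4.59×10²⁶ W.
Flux: S = L/(4πd²) = 4.59×10²⁶/(4π×(4.60×10¹¹)²) = 173 W m⁻².
From T_eq⁴ = S(1−A)/(4σ): 1−A = 4σT_eq⁴/S.
1−A = 4 × 5.67×10⁻⁸ × (140)⁴ / 173 = 0.504.

A ≈ 0.50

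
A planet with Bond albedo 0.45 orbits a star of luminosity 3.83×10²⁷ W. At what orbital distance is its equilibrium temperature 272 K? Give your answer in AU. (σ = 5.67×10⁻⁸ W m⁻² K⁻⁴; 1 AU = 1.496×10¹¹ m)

d ≈ 2.46 AU

From T_eq⁴ = L(1−A)/(16πσd²): d = √[L(1−A)/(16πσT_eq⁴)].
d = √[3.83×10²⁷ × 0.55 / (16π × 5.67×10⁻⁸ × (272)⁴)] = 3.67×10¹¹ m = 2.46 AU.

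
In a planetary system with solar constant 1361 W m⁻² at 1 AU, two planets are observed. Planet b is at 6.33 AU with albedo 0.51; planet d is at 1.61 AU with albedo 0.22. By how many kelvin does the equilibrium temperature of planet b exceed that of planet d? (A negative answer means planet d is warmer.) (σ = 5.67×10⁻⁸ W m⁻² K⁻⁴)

ΔT ≈ -113.6 K

T_eq = [S₀(1−A)/(4σd²)]^(1/4), so T ∝ (1−A)^(1/4) / √d.
T₁ = [1361×0.49/(4×5.67×10⁻⁸×6.33²)]^(1/4) = 92.56 K.
T₂ = [1361×0.78/(4×5.67×10⁻⁸×1.61²)]^(1/4) = 206.14 K.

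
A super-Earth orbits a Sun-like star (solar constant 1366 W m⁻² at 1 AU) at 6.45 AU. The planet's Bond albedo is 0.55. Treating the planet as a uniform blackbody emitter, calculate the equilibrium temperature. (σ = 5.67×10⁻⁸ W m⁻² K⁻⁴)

T_eq ≈ 89.8 K

Flux at 6.45 AU: S = 1366/6.45² = 32.8 W m⁻².
Energy balance: absorbed = emitted ⇒ πR²·S(1−A) = 4πR²·σT_eq⁴, so T_eq⁴ = S(1−A)/(4σ).
T_eq = [32.8 × 0.45 / (4 × 5.67×10⁻⁸)]^(1/4) = (6.51×10⁷)^(1/4) = 89.8 K.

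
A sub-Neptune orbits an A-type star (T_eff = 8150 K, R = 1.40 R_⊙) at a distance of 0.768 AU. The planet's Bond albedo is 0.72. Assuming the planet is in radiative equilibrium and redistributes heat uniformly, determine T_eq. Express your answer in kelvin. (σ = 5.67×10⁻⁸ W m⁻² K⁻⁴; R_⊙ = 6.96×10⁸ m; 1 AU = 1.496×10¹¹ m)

T_eq ≈ 386 K

R_⋆ = 1.40 × 6.96×10⁸ = 9.74×10⁸ m.
d = 0.768 AU = 1.15×10¹¹ m.
L = 4πR_⋆²σT_⋆⁴ = 4π(9.74×10⁸)² × 5.67×10⁻⁸ × (8150)⁴ = 2.98×10²⁷ W.
S = L/(4πd²) = 1.80×10⁴ W m⁻².
Energy balance: absorbed = emitted ⇒ πR²·S(1−A) = 4πR²·σT_eq⁴, so T_eq⁴ = S(1−A)/(4σ).
T_eq = [1.80×10⁴ × 0.28 / (4 × 5.67×10⁻⁸)]^(1/4) = (2.22×10¹⁰)^(1/4) = 386 K.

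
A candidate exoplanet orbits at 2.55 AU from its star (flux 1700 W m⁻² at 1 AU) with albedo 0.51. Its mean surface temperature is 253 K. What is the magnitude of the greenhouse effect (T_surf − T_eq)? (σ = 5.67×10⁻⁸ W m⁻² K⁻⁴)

S = 1700/2.55² = 261.4 W m⁻².
T_eq = [S(1−A)/(4σ)]^(1/4) = [261.4×0.49/(4×5.67×10⁻⁸)]^(1/4) = 154.2 K.
ΔT = T_surf − T_eq = 253 − 154.2.

ΔT ≈ 98.8 K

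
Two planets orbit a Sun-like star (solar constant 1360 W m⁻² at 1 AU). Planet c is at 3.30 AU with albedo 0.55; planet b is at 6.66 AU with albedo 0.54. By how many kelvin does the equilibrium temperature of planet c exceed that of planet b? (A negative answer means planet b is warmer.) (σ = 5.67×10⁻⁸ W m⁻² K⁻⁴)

ΔT ≈ 36.7 K

T_eq = [S₀(1−A)/(4σd²)]^(1/4), so T ∝ (1−A)^(1/4) / √d.
T₁ = [1360×0.45/(4×5.67×10⁻⁸×3.30²)]^(1/4) = 125.46 K.
T₂ = [1360×0.46/(4×5.67×10⁻⁸×6.66²)]^(1/4) = 88.80 K.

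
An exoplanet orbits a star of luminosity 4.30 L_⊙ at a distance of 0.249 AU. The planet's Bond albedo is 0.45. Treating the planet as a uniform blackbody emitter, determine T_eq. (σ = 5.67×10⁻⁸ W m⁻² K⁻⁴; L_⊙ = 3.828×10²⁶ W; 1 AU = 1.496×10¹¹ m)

T_eq ≈ 692 K

d = 0.249 AU = 3.73×10¹⁰ m.
L = 4.30 × 3.828×10²⁶ = 1.65×10²⁷ W.
Flux: S = L/(4πd²) = 1.65×10²⁷/(4π×(3.73×10¹⁰)²) = 9.44×10⁴ W m⁻².
Energy balance: absorbed = emitted ⇒ πR²·S(1−A) = 4πR²·σT_eq⁴, so T_eq⁴ = S(1−A)/(4σ).
T_eq = [9.44×10⁴ × 0.55 / (4 × 5.67×10⁻⁸)]^(1/4) = (2.29×10¹¹)^(1/4) = 692 K.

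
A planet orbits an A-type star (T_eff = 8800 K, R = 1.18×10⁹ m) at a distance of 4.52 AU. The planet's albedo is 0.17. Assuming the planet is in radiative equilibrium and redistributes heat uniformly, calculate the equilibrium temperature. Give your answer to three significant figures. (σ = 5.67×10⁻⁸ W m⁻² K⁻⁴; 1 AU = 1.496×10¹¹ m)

T_eq ≈ 248 K

d = 4.52 AU = 6.76×10¹¹ m.
L = 4πR_⋆²σT_⋆⁴ = 4π(1.18×10⁹)² × 5.67×10⁻⁸ × (8800)⁴ = 5.95×10²⁷ W.
S = L/(4πd²) = 1040 W m⁻².
Energy balance: absorbed = emitted ⇒ πR²·S(1−A) = 4πR²·σT_eq⁴, so T_eq⁴ = S(1−A)/(4σ).
T_eq = [1040 × 0.83 / (4 × 5.67×10⁻⁸)]^(1/4) = (3.79×10⁹)^(1/4) = 248 K.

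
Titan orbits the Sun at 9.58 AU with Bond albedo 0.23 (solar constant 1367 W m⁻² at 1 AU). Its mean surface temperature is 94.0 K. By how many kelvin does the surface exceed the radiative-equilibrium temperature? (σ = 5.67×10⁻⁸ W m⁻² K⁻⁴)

S = 1367/9.58² = 14.89 W m⁻².
T_eq = [S(1−A)/(4σ)]^(1/4) = [14.89×0.77/(4×5.67×10⁻⁸)]^(1/4) = 84.3 K.
ΔT = T_surf − T_eq = 94 − 84.3.

ΔT ≈ 9.7 K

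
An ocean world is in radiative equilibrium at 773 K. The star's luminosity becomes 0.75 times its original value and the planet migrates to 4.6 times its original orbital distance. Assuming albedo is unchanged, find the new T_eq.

T_eq ≈ 335 K

T_eq ∝ L^(1/4) · d^(−1/2).
T′ = 773 × 0.75^(1/4) / 4.6^(1/2) = 335 K.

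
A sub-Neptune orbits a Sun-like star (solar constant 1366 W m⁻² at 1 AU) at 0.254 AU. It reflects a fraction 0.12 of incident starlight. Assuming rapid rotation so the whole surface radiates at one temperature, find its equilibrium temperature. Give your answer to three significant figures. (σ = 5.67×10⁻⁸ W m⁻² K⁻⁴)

T_eq ≈ 535 K

Flux at 0.254 AU: S = 1366/0.254² = 2.12×10⁴ W m⁻².
Energy balance: absorbed = emitted ⇒ πR²·S(1−A) = 4πR²·σT_eq⁴, so T_eq⁴ = S(1−A)/(4σ).
T_eq = [2.12×10⁴ × 0.88 / (4 × 5.67×10⁻⁸)]^(1/4) = (8.22×10¹⁰)^(1/4) = 535 K.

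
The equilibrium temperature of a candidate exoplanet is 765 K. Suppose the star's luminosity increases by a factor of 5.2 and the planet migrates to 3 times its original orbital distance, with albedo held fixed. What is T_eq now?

T_eq ∝ L^(1/4) · d^(−1/2).
T′ = 765 × 5.2^(1/4) / 3^(1/2) = 667 K.

T_eq ≈ 667 K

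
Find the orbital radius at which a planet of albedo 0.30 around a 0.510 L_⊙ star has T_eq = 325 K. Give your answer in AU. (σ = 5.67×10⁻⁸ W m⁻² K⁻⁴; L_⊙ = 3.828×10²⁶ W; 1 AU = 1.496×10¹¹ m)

L = 0.510 × 3.828×10²⁶ = 1.95×10²⁶ W.
From T_eq⁴ = L(1−A)/(16πσd²): d = √[L(1−A)/(16πσT_eq⁴)].
d = √[1.95×10²⁶ × 0.70 / (16π × 5.67×10⁻⁸ × (325)⁴)] = 6.56×10¹⁰ m = 0.438 AU.

d ≈ 0.438 AU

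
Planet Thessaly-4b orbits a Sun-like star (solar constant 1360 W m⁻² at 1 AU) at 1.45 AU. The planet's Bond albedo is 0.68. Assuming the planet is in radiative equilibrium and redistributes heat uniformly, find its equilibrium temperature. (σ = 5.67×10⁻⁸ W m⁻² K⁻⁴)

Flux at 1.45 AU: S = 1360/1.45² = 647 W m⁻².
Energy balance: absorbed = emitted ⇒ πR²·S(1−A) = 4πR²·σT_eq⁴, so T_eq⁴ = S(1−A)/(4σ).
T_eq = [647 × 0.32 / (4 × 5.67×10⁻⁸)]^(1/4) = (9.13×10⁸)^(1/4) = 174 K.

T_eq ≈ 174 K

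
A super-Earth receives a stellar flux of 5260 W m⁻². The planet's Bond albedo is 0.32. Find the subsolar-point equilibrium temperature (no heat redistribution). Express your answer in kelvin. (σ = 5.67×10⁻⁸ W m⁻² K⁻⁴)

T_ss ≈ 501 K

At the subsolar point the surface absorbs S(1−A) and emits σT⁴ per unit area — no factor of 4, since only the local patch is in balance.
T = [5260 × 0.68 / 5.67×10⁻⁸]^(1/4) = (6.31×10¹⁰)^(1/4) = 501 K.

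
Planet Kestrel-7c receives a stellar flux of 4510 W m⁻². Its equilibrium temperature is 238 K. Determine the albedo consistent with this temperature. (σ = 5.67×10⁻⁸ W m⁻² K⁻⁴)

From T_eq⁴ = S(1−A)/(4σ): 1−A = 4σT_eq⁴/S.
1−A = 4 × 5.67×10⁻⁸ × (238)⁴ / 4510 = 0.161.

A ≈ 0.84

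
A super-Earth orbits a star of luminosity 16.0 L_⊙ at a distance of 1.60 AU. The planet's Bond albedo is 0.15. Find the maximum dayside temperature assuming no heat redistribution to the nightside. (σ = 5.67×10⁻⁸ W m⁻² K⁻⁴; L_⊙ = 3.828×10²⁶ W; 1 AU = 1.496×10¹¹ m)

d = 1.60 AU = 2.39×10¹¹ m.
L = 16.0 × 3.828×10²⁶ = 6.12×10²⁷ W.
Flux: S = L/(4πd²) = 6.12×10²⁷/(4π×(2.39×10¹¹)²) = 8510 W m⁻².
With no redistribution each surface element balances locally: S(1−A) = σT⁴.
T = [8510 × 0.85 / 5.67×10⁻⁸]^(1/4) = (1.28×10¹¹)^(1/4) = 598 K.

T_ss ≈ 598 K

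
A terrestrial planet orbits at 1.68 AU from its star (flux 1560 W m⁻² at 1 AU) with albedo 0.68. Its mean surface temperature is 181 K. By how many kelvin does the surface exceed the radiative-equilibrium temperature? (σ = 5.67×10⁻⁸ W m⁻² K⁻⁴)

S = 1560/1.68² = 552.7 W m⁻².
T_eq = [S(1−A)/(4σ)]^(1/4) = [552.7×0.32/(4×5.67×10⁻⁸)]^(1/4) = 167.1 K.
ΔT = T_surf − T_eq = 181 − 167.1.

ΔT ≈ 13.9 K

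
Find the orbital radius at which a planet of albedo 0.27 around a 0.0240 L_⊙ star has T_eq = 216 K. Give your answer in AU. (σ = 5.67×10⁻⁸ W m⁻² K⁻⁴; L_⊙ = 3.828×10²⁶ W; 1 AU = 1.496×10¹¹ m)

d ≈ 0.220 AU

L = 0.0240 × 3.828×10²⁶ = 9.19×10²⁴ W.
From T_eq⁴ = L(1−A)/(16πσd²): d = √[L(1−A)/(16πσT_eq⁴)].
d = √[9.19×10²⁴ × 0.73 / (16π × 5.67×10⁻⁸ × (216)⁴)] = 3.29×10¹⁰ m = 0.220 AU.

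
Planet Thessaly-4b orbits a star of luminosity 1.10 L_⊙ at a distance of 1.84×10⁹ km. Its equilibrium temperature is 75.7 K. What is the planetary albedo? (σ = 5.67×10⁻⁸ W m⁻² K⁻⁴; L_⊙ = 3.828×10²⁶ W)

A ≈ 0.25

d = 1.84×10⁹ km = 1.84×10¹² m.
L = 1.10 × 3.828×10²⁶ = 4.21×10²⁶ W.
Flux: S = L/(4πd²) = 4.21×10²⁶/(4π×(1.84×10¹²)²) = 9.90 W m⁻².
From T_eq⁴ = S(1−A)/(4σ): 1−A = 4σT_eq⁴/S.
1−A = 4 × 5.67×10⁻⁸ × (75.7)⁴ / 9.90 = 0.753.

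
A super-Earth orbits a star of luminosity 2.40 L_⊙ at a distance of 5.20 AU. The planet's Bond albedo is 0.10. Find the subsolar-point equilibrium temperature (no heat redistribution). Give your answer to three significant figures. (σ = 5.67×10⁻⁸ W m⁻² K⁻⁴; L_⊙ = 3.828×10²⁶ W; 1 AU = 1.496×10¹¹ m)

d = 5.20 AU = 7.78×10¹¹ m.
L = 2.40 × 3.828×10²⁶ = 9.19×10²⁶ W.
Flux: S = L/(4πd²) = 9.19×10²⁶/(4π×(7.78×10¹¹)²) = 121 W m⁻².
At the subsolar point the surface absorbs S(1−A) and emits σT⁴ per unit area — no factor of 4, since only the local patch is in balance.
T = [121 × 0.90 / 5.67×10⁻⁸]^(1/4) = (1.92×10⁹)^(1/4) = 209 K.

T_ss ≈ 209 K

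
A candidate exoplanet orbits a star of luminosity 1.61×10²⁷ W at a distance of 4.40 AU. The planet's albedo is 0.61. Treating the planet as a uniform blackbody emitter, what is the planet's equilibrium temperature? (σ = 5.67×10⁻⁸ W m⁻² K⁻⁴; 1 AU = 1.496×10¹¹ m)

T_eq ≈ 150 K

d = 4.40 AU = 6.58×10¹¹ m.
Flux: S = L/(4πd²) = 1.61×10²⁷/(4π×(6.58×10¹¹)²) = 296 W m⁻².
Energy balance: absorbed = emitted ⇒ πR²·S(1−A) = 4πR²·σT_eq⁴, so T_eq⁴ = S(1−A)/(4σ).
T_eq = [296 × 0.39 / (4 × 5.67×10⁻⁸)]^(1/4) = (5.08×10⁸)^(1/4) = 150 K.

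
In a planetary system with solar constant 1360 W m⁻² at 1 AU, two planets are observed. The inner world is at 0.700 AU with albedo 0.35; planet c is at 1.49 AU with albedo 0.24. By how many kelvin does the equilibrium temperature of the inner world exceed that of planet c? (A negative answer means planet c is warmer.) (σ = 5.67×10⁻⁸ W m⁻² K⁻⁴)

T_eq = [S₀(1−A)/(4σd²)]^(1/4), so T ∝ (1−A)^(1/4) / √d.
T₁ = [1360×0.65/(4×5.67×10⁻⁸×0.700²)]^(1/4) = 298.64 K.
T₂ = [1360×0.76/(4×5.67×10⁻⁸×1.49²)]^(1/4) = 212.86 K.

ΔT ≈ 85.8 K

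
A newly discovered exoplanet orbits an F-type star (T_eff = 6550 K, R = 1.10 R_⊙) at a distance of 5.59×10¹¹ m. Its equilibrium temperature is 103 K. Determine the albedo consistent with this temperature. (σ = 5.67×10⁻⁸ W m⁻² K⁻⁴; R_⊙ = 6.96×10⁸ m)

A ≈ 0.87

R_⋆ = 1.10 × 6.96×10⁸ = 7.66×10⁸ m.
L = 4πR_⋆²σT_⋆⁴ = 4π(7.66×10⁸)² × 5.67×10⁻⁸ × (6550)⁴ = 7.69×10²⁶ W.
S = L/(4πd²) = 196 W m⁻².
From T_eq⁴ = S(1−A)/(4σ): 1−A = 4σT_eq⁴/S.
1−A = 4 × 5.67×10⁻⁸ × (103)⁴ / 196 = 0.130.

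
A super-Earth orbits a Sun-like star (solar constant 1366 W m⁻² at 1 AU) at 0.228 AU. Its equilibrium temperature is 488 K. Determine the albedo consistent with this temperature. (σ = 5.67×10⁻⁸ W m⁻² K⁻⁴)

Flux at 0.228 AU: S = 1366/0.228² = 2.63×10⁴ W m⁻².
From T_eq⁴ = S(1−A)/(4σ): 1−A = 4σT_eq⁴/S.
1−A = 4 × 5.67×10⁻⁸ × (488)⁴ / 2.63×10⁴ = 0.489.

A ≈ 0.51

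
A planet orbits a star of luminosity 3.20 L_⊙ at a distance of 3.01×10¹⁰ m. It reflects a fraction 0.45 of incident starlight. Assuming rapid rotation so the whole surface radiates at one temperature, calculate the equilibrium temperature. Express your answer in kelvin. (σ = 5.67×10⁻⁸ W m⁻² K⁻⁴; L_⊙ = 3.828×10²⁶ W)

L = 3.20 × 3.828×10²⁶ = 1.22×10²⁷ W.
Flux: S = L/(4πd²) = 1.22×10²⁷/(4π×(3.01×10¹⁰)²) = 1.08×10⁵ W m⁻².
Energy balance: absorbed = emitted ⇒ πR²·S(1−A) = 4πR²·σT_eq⁴, so T_eq⁴ = S(1−A)/(4σ).
T_eq = [1.08×10⁵ × 0.55 / (4 × 5.67×10⁻⁸)]^(1/4) = (2.61×10¹¹)^(1/4) = 715 K.

T_eq ≈ 715 K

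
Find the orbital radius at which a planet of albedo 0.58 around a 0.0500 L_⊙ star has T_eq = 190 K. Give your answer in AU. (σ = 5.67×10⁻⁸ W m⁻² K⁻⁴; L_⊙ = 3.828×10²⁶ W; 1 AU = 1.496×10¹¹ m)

L = 0.0500 × 3.828×10²⁶ = 1.91×10²⁵ W.
From T_eq⁴ = L(1−A)/(16πσd²): d = √[L(1−A)/(16πσT_eq⁴)].
d = √[1.91×10²⁵ × 0.42 / (16π × 5.67×10⁻⁸ × (190)⁴)] = 4.65×10¹⁰ m = 0.311 AU.

d ≈ 0.311 AU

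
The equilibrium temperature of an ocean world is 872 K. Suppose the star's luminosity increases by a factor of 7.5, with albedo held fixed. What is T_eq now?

T_eq ∝ L^(1/4) · d^(−1/2).
T′ = 872 × 7.5^(1/4) = 1440 K.

T_eq ≈ 1440 K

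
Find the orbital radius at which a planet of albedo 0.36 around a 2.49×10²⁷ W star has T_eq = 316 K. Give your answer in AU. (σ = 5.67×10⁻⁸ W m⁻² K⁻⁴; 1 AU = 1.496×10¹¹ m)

d ≈ 1.58 AU

From T_eq⁴ = L(1−A)/(16πσd²): d = √[L(1−A)/(16πσT_eq⁴)].
d = √[2.49×10²⁷ × 0.64 / (16π × 5.67×10⁻⁸ × (316)⁴)] = 2.37×10¹¹ m = 1.58 AU.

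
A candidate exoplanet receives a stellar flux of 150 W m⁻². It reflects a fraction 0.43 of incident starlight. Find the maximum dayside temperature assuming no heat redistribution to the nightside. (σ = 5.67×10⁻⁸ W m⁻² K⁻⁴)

T_ss ≈ 197 K

With no redistribution each surface element balances locally: S(1−A) = σT⁴.
T = [150 × 0.57 / 5.67×10⁻⁸]^(1/4) = (1.51×10⁹)^(1/4) = 197 K.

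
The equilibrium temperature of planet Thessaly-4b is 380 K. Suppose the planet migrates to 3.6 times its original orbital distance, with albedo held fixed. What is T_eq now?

T_eq ∝ L^(1/4) · d^(−1/2).
T′ = 380 / 3.6^(1/2) = 200 K.

T_eq ≈ 200 K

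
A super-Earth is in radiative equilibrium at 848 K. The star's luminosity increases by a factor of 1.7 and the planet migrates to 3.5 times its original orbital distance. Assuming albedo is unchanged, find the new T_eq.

T_eq ∝ L^(1/4) · d^(−1/2).
T′ = 848 × 1.7^(1/4) / 3.5^(1/2) = 518 K.

T_eq ≈ 518 K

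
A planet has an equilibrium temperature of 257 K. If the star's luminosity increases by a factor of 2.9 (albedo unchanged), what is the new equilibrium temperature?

T_eq ∝ L^(1/4) · d^(−1/2).
T′ = 257 × 2.9^(1/4) = 335 K.

T_eq ≈ 335 K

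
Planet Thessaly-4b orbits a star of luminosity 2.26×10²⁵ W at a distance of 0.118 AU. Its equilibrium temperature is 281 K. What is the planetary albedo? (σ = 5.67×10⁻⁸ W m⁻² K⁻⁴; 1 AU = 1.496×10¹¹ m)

A ≈ 0.75

d = 0.118 AU = 1.77×10¹⁰ m.
Flux: S = L/(4πd²) = 2.26×10²⁵/(4π×(1.77×10¹⁰)²) = 5770 W m⁻².
From T_eq⁴ = S(1−A)/(4σ): 1−A = 4σT_eq⁴/S.
1−A = 4 × 5.67×10⁻⁸ × (281)⁴ / 5770 = 0.245.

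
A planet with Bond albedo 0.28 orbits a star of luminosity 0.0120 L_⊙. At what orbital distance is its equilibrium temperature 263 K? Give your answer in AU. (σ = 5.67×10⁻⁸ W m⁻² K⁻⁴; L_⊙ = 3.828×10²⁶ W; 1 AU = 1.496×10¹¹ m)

L = 0.0120 × 3.828×10²⁶ = 4.59×10²⁴ W.
From T_eq⁴ = L(1−A)/(16πσd²): d = √[L(1−A)/(16πσT_eq⁴)].
d = √[4.59×10²⁴ × 0.72 / (16π × 5.67×10⁻⁸ × (263)⁴)] = 1.56×10¹⁰ m = 0.104 AU.

d ≈ 0.104 AU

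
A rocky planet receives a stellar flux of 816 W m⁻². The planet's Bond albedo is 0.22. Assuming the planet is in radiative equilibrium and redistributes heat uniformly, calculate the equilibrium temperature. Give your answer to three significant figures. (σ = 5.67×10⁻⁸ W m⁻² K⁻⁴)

T_eq ≈ 230 K

Energy balance: absorbed = emitted ⇒ πR²·S(1−A) = 4πR²·σT_eq⁴, so T_eq⁴ = S(1−A)/(4σ).
T_eq = [816 × 0.78 / (4 × 5.67×10⁻⁸)]^(1/4) = (2.81×10⁹)^(1/4) = 230 K.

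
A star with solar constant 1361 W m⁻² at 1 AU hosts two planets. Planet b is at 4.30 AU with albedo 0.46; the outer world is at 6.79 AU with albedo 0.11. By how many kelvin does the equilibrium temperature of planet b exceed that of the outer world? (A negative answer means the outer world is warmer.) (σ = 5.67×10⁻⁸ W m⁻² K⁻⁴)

T_eq = [S₀(1−A)/(4σd²)]^(1/4), so T ∝ (1−A)^(1/4) / √d.
T₁ = [1361×0.54/(4×5.67×10⁻⁸×4.30²)]^(1/4) = 115.06 K.
T₂ = [1361×0.89/(4×5.67×10⁻⁸×6.79²)]^(1/4) = 103.74 K.

ΔT ≈ 11.3 K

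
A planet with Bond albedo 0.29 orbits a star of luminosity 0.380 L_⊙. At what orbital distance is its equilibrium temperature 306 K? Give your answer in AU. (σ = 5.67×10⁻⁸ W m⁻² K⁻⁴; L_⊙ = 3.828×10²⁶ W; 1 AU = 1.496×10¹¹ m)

d ≈ 0.430 AU

L = 0.380 × 3.828×10²⁶ = 1.45×10²⁶ W.
From T_eq⁴ = L(1−A)/(16πσd²): d = √[L(1−A)/(16πσT_eq⁴)].
d = √[1.45×10²⁶ × 0.71 / (16π × 5.67×10⁻⁸ × (306)⁴)] = 6.43×10¹⁰ m = 0.430 AU.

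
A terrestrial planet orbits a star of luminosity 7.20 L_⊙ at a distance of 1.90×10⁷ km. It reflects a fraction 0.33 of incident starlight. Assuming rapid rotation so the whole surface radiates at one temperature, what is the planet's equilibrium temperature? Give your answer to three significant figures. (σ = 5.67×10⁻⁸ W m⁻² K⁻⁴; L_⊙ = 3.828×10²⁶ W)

T_eq ≈ 1160 K

d = 1.90×10⁷ km = 1.90×10¹⁰ m.
L = 7.20 × 3.828×10²⁶ = 2.76×10²⁷ W.
Flux: S = L/(4πd²) = 2.76×10²⁷/(4π×(1.90×10¹⁰)²) = 6.08×10⁵ W m⁻².
Energy balance: absorbed = emitted ⇒ πR²·S(1−A) = 4πR²·σT_eq⁴, so T_eq⁴ = S(1−A)/(4σ).
T_eq = [6.08×10⁵ × 0.67 / (4 × 5.67×10⁻⁸)]^(1/4) = (1.79×10¹²)^(1/4) = 1160 K.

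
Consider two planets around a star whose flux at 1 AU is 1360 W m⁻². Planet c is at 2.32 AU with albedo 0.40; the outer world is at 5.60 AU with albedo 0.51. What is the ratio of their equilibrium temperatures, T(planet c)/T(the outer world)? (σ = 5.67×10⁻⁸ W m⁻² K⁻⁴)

T₁/T₂ ≈ 1.634

T_eq = [S₀(1−A)/(4σd²)]^(1/4), so T ∝ (1−A)^(1/4) / √d.
T₁ = [1360×0.60/(4×5.67×10⁻⁸×2.32²)]^(1/4) = 160.79 K.
T₂ = [1360×0.49/(4×5.67×10⁻⁸×5.60²)]^(1/4) = 98.39 K.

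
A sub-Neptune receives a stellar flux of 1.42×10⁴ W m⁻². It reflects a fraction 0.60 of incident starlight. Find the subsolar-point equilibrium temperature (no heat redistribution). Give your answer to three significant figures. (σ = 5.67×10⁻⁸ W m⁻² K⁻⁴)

At the subsolar point the surface absorbs S(1−A) and emits σT⁴ per unit area — no factor of 4, since only the local patch is in balance.
T = [1.42×10⁴ × 0.40 / 5.67×10⁻⁸]^(1/4) = (1.00×10¹¹)^(1/4) = 563 K.

T_ss ≈ 563 K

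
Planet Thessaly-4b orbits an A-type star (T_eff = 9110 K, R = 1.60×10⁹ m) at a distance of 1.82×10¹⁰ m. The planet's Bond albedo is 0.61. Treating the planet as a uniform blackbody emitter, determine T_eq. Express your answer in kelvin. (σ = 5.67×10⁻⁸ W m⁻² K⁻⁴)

T_eq ≈ 1510 K

L = 4πR_⋆²σT_⋆⁴ = 4π(1.60×10⁹)² × 5.67×10⁻⁸ × (9110)⁴ = 1.26×10²⁸ W.
S = L/(4πd²) = 3.02×10⁶ W m⁻².
Energy balance: absorbed = emitted ⇒ πR²·S(1−A) = 4πR²·σT_eq⁴, so T_eq⁴ = S(1−A)/(4σ).
T_eq = [3.02×10⁶ × 0.39 / (4 × 5.67×10⁻⁸)]^(1/4) = (5.19×10¹²)^(1/4) = 1510 K.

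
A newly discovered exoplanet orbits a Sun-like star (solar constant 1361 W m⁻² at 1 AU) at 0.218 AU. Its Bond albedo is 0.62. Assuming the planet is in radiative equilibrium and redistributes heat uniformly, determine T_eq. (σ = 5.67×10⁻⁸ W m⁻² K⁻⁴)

Flux at 0.218 AU: S = 1361/0.218² = 2.86×10⁴ W m⁻².
Energy balance: absorbed = emitted ⇒ πR²·S(1−A) = 4πR²·σT_eq⁴, so T_eq⁴ = S(1−A)/(4σ).
T_eq = [2.86×10⁴ × 0.38 / (4 × 5.67×10⁻⁸)]^(1/4) = (4.80×10¹⁰)^(1/4) = 468 K.

T_eq ≈ 468 K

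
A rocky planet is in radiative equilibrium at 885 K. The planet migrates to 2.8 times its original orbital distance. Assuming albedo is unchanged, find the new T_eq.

T_eq ≈ 529 K

T_eq ∝ L^(1/4) · d^(−1/2).
T′ = 885 / 2.8^(1/2) = 529 K.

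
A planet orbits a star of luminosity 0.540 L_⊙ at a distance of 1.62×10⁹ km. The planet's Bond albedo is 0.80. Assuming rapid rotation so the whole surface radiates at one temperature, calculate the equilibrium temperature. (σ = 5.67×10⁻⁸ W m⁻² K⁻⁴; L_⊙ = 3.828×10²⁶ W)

T_eq ≈ 48.5 K

d = 1.62×10⁹ km = 1.62×10¹² m.
L = 0.540 × 3.828×10²⁶ = 2.07×10²⁶ W.
Flux: S = L/(4πd²) = 2.07×10²⁶/(4π×(1.62×10¹²)²) = 6.27 W m⁻².
Energy balance: absorbed = emitted ⇒ πR²·S(1−A) = 4πR²·σT_eq⁴, so T_eq⁴ = S(1−A)/(4σ).
T_eq = [6.27 × 0.20 / (4 × 5.67×10⁻⁸)]^(1/4) = (5.53×10⁶)^(1/4) = 48.5 K.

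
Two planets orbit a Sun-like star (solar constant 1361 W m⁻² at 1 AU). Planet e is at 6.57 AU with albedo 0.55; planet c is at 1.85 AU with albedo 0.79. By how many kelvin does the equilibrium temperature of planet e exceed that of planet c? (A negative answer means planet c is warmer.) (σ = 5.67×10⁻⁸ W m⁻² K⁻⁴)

ΔT ≈ -49.6 K

T_eq = [S₀(1−A)/(4σd²)]^(1/4), so T ∝ (1−A)^(1/4) / √d.
T₁ = [1361×0.45/(4×5.67×10⁻⁸×6.57²)]^(1/4) = 88.94 K.
T₂ = [1361×0.21/(4×5.67×10⁻⁸×1.85²)]^(1/4) = 138.52 K.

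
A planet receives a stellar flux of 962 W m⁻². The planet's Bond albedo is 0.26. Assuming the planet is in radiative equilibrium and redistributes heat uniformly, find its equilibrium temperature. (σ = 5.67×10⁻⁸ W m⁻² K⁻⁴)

T_eq ≈ 237 K

Energy balance: absorbed = emitted ⇒ πR²·S(1−A) = 4πR²·σT_eq⁴, so T_eq⁴ = S(1−A)/(4σ).
T_eq = [962 × 0.74 / (4 × 5.67×10⁻⁸)]^(1/4) = (3.14×10⁹)^(1/4) = 237 K.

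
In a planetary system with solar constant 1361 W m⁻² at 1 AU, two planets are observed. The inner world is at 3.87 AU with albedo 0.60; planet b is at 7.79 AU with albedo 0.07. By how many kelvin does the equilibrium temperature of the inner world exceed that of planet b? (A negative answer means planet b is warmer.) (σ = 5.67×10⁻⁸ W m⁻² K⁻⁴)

T_eq = [S₀(1−A)/(4σd²)]^(1/4), so T ∝ (1−A)^(1/4) / √d.
T₁ = [1361×0.40/(4×5.67×10⁻⁸×3.87²)]^(1/4) = 112.52 K.
T₂ = [1361×0.93/(4×5.67×10⁻⁸×7.79²)]^(1/4) = 97.93 K.

ΔT ≈ 14.6 K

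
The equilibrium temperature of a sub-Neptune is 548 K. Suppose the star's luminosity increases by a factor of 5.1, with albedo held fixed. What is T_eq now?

T_eq ≈ 824 K

T_eq ∝ L^(1/4) · d^(−1/2).
T′ = 548 × 5.1^(1/4) = 824 K.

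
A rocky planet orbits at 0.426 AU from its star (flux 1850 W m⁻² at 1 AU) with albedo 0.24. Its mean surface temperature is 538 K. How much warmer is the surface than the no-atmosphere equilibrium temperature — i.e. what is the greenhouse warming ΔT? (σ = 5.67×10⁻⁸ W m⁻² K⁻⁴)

S = 1850/0.426² = 1.019×10⁴ W m⁻².
T_eq = [S(1−A)/(4σ)]^(1/4) = [1.019×10⁴×0.76/(4×5.67×10⁻⁸)]^(1/4) = 429.9 K.
ΔT = T_surf − T_eq = 538 − 429.9.

ΔT ≈ 108.1 K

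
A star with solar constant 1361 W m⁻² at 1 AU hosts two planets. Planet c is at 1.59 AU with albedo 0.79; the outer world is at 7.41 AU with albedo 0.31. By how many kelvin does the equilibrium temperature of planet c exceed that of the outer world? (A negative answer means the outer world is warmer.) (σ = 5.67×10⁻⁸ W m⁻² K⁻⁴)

ΔT ≈ 56.2 K

T_eq = [S₀(1−A)/(4σd²)]^(1/4), so T ∝ (1−A)^(1/4) / √d.
T₁ = [1361×0.21/(4×5.67×10⁻⁸×1.59²)]^(1/4) = 149.42 K.
T₂ = [1361×0.69/(4×5.67×10⁻⁸×7.41²)]^(1/4) = 93.19 K.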